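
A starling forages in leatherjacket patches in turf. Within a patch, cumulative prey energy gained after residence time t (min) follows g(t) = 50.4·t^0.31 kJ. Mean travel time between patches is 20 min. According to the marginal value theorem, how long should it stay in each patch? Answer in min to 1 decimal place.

9.0 min

By the marginal value theorem, leave when the instantaneous gain rate g'(t) equals the habitat-wide average g(t)/(T + t).
g'(t) = 0.31·50.4·t^-0.69. Setting 0.31·50.4·t^-0.69 = 50.4·t^0.31/(20+t) gives 0.31(20+t) = t, so 0.69·t = 0.31×20.
t* = 0.31×20/0.69 = 8.986 min.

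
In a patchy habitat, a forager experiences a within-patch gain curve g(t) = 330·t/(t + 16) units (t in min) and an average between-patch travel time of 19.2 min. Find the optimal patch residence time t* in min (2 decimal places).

Maximise g(t)/(T+t): set derivative to zero → g'(t)(T+t) = g(t).
g'(t) = 330·16/(t + 16)². Setting 330·16/(t+16)² = 330t/[(t+16)(19.2+t)] gives 16(19.2+t) = t(t+16), so t² = 16×19.2 = 307.2.
t* = √307.2 = 17.53 min.

17.53 min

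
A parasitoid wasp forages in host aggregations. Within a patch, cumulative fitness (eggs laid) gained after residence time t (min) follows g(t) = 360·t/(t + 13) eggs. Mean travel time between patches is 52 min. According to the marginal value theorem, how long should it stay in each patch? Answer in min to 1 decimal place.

Optimal t* satisfies g'(t*) = g(t*)/(T + t*).
g'(t) = 360·13/(t + 13)². Setting 360·13/(t+13)² = 360t/[(t+13)(52+t)] gives 13(52+t) = t(t+13), so t² = 13×52 = 676.
t* = √676 = 26 min.

26.0 min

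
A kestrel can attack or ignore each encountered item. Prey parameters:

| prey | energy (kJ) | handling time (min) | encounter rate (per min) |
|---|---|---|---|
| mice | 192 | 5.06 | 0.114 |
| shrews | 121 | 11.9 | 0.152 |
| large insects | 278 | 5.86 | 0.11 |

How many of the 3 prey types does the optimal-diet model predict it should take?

2

Profitabilities (E/h, kJ/min): large insects 47.4, mice 37.9, shrews 10.2. Add prey in this order while the next type's profitability exceeds the intake rate on those already taken.
Rate on top 1: 18.59. mice: 37.9 > 18.59 → include.
Rate on top 2: 23.62. shrews: 10.2 < 23.62 → exclude; stop.
Optimal diet: large insects, mice — 2 of 3 types.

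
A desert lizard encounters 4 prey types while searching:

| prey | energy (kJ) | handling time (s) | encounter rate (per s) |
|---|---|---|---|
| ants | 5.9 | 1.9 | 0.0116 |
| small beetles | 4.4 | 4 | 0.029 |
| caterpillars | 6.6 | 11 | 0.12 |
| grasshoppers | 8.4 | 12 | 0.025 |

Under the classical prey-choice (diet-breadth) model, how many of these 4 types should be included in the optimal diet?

4

Rank by E/h (kJ/s): ants 3.11, small beetles 1.1, grasshoppers 0.7, caterpillars 0.6. Include each in turn until the next type's E/h falls below the running intake rate.
Rate on top 1: 0.06696. small beetles: 1.1 > 0.06696 → include.
Rate on top 2: 0.1723. grasshoppers: 0.7 > 0.1723 → include.
Rate on top 3: 0.2824. caterpillars: 0.6 > 0.2824 → include.
Optimal diet: ants, small beetles, grasshoppers, caterpillars — 4 of 4 types.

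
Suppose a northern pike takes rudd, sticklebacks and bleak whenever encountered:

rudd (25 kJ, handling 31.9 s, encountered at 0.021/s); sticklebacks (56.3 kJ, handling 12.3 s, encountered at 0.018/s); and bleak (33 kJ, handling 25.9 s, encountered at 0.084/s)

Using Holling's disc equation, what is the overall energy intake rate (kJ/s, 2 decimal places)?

1.06 kJ/s

R = (0.021×25 + 0.018×56.3 + 0.084×33) / (1 + 0.021×31.9 + 0.018×12.3 + 0.084×25.9) = 4.31/4.067 = 1.06 kJ/s.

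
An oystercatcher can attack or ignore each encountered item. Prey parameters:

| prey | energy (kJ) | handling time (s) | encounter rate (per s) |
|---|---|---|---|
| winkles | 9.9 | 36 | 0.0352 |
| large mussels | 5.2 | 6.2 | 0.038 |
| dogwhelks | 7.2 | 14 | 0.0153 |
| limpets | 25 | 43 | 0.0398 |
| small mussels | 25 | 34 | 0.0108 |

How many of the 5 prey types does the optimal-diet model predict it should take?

4

E/h in descending order: large mussels 0.839, small mussels 0.735, limpets 0.581, dogwhelks 0.514, winkles 0.275 kJ/s. The optimal diet is the largest prefix of this list for which every included type satisfies E_i/h_i > R on the types above it.
Rate on top 1: 0.1599. small mussels: 0.735 > 0.1599 → include.
Rate on top 2: 0.2917. limpets: 0.581 > 0.2917 → include.
Rate on top 3: 0.4413. dogwhelks: 0.514 > 0.4413 → include.
Rate on top 4: 0.4457. winkles: 0.275 < 0.4457 → exclude; stop.
Optimal diet: large mussels, small mussels, limpets, dogwhelks — 4 of 5 types.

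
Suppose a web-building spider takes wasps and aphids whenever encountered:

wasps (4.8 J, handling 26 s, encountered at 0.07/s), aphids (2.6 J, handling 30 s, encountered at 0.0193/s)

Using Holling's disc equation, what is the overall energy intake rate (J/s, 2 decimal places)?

0.11 J/s

Energy encountered per unit search time: 0.07×4.8 + 0.0193×2.6 = 0.3862 J/s.
Handling time per unit search time: 0.07×26 + 0.0193×30 = 2.399.
Rate = 0.3862/(1 + 2.399) = 0.1136 J/s.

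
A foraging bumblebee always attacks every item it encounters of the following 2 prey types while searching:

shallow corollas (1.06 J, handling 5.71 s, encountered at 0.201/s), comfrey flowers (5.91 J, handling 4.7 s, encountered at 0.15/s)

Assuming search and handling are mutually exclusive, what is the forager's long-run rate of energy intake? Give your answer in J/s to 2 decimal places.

R = (0.201×1.06 + 0.15×5.91) / (1 + 0.201×5.71 + 0.15×4.7) = 1.1/2.853 = 0.3854 J/s.

0.39 J/s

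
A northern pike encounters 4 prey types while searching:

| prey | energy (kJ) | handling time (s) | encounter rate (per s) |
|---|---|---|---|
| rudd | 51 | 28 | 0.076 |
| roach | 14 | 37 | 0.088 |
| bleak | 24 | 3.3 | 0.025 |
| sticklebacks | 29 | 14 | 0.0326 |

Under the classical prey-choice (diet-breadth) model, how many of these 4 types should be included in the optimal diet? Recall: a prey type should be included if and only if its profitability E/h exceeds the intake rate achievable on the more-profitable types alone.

3

Rank by E/h (kJ/s): bleak 7.27, sticklebacks 2.07, rudd 1.82, roach 0.378. Include each in turn until the next type's E/h falls below the running intake rate.
Rate on top 1: 0.5543. sticklebacks: 2.07 > 0.5543 → include.
Rate on top 2: 1.004. rudd: 1.82 > 1.004 → include.
Rate on top 3: 1.478. roach: 0.378 < 1.478 → exclude; stop.
Optimal diet: bleak, sticklebacks, rudd — 3 of 4 types.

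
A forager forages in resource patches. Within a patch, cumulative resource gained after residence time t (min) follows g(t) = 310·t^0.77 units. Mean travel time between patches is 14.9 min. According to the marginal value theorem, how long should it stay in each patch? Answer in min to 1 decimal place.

49.9 min

Maximise g(t)/(T+t): set derivative to zero → g'(t)(T+t) = g(t).
g'(t) = 0.77·310·t^-0.23. Setting 0.77·310·t^-0.23 = 310·t^0.77/(14.9+t) gives 0.77(14.9+t) = t, so 0.23·t = 0.77×14.9.
t* = 0.77×14.9/0.23 = 49.88 min.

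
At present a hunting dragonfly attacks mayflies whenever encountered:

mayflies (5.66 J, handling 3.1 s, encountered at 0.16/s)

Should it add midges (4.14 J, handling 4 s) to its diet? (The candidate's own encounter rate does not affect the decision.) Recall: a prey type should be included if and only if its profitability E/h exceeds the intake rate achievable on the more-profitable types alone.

Current rate: (0.16×5.66)/(1 + 0.16×3.1) = 0.6053 J/s.
midges: E/h = 4.14/4 = 1.035 J/s.
Since 1.035 > R, including midges increases the long-run rate.

Yes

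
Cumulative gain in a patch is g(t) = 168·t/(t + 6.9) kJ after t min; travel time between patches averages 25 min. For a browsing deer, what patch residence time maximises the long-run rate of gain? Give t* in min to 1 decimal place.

13.1 min

By the marginal value theorem, leave when the instantaneous gain rate g'(t) equals the habitat-wide average g(t)/(T + t).
g'(t) = 168·6.9/(t + 6.9)². Setting 168·6.9/(t+6.9)² = 168t/[(t+6.9)(25+t)] gives 6.9(25+t) = t(t+6.9), so t² = 6.9×25 = 172.5.
t* = √172.5 = 13.13 min.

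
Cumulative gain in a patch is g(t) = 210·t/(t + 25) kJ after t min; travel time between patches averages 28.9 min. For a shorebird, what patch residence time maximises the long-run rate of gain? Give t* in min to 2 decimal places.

26.88 min

Optimal t* satisfies g'(t*) = g(t*)/(T + t*).
g'(t) = 210·25/(t + 25)². Setting 210·25/(t+25)² = 210t/[(t+25)(28.9+t)] gives 25(28.9+t) = t(t+25), so t² = 25×28.9 = 722.5.
t* = √722.5 = 26.88 min.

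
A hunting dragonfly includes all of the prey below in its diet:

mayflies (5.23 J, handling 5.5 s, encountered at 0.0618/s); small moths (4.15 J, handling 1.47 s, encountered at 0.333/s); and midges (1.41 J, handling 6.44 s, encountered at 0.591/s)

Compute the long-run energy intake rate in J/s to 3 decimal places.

Energy encountered per unit search time: 0.0618×5.23 + 0.333×4.15 + 0.591×1.41 = 2.538 J/s.
Handling time per unit search time: 0.0618×5.5 + 0.333×1.47 + 0.591×6.44 = 4.635.
Rate = 2.538/(1 + 4.635) = 0.4504 J/s.

0.450 J/s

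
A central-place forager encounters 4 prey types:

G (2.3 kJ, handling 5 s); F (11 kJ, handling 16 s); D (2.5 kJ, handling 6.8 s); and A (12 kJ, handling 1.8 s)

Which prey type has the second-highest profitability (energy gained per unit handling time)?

F

Profitability E/h (kJ/s): G = 2.3/5 = 0.46, F = 11/16 = 0.688, D = 2.5/6.8 = 0.368, A = 12/1.8 = 6.67.
Ranked: A > F > G > D.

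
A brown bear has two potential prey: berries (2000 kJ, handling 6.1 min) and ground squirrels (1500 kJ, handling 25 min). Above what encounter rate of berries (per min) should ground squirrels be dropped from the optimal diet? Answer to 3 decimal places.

At the threshold, the rate on berries alone equals the profitability of ground squirrels: λ·2000/(1 + λ·6.1) = 1500/25 = 60.
Rearranging, λ(2000 − 60×6.1) = 60, so λ = 60/1634 = 0.03672 per min.

0.037 per min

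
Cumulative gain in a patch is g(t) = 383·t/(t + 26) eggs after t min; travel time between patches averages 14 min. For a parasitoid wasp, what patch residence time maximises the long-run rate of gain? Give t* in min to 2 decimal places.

By the marginal value theorem, leave when the instantaneous gain rate g'(t) equals the habitat-wide average g(t)/(T + t).
g'(t) = 383·26/(t + 26)². Setting 383·26/(t+26)² = 383t/[(t+26)(14+t)] gives 26(14+t) = t(t+26), so t² = 26×14 = 364.
t* = √364 = 19.08 min.

19.08 min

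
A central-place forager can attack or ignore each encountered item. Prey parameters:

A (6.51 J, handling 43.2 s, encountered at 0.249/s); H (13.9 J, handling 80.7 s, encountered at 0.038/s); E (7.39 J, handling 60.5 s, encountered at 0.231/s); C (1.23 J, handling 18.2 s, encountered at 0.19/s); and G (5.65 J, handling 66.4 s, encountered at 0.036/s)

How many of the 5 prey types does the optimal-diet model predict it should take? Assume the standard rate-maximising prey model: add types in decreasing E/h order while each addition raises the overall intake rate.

2

Rank by E/h (J/s): H 0.172, A 0.151, E 0.122, G 0.0851, C 0.0676. Include each in turn until the next type's E/h falls below the running intake rate.
Rate on top 1: 0.1299. A: 0.151 > 0.1299 → include.
Rate on top 2: 0.145. E: 0.122 < 0.145 → exclude; stop.
Optimal diet: H, A — 2 of 5 types.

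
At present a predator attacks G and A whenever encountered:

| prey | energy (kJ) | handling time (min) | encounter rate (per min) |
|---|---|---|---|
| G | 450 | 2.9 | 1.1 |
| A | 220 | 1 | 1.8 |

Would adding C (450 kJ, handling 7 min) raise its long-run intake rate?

On G and A alone, R = ΣλE/(1+Σλh) = 891/5.99 = 148.7 kJ/min.
C: E/h = 450/7 = 64.29 kJ/min.
Since 64.29 < R, time spent handling C is better spent searching.

No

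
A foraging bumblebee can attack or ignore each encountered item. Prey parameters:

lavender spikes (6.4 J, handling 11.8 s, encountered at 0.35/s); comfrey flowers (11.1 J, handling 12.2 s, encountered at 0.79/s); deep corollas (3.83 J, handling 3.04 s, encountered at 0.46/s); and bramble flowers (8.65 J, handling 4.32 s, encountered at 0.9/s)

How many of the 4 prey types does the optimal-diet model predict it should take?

1

Profitabilities (E/h, J/s): bramble flowers 2, deep corollas 1.26, comfrey flowers 0.91, lavender spikes 0.542. Add prey in this order while the next type's profitability exceeds the intake rate on those already taken.
Rate on top 1: 1.593. deep corollas: 1.26 < 1.593 → exclude; stop.
Optimal diet: bramble flowers — 1 of 4 types.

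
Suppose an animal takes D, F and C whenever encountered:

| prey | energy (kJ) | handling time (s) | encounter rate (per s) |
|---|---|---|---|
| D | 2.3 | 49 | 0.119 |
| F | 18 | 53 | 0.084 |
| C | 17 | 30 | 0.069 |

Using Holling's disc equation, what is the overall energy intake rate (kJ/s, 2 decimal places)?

0.22 kJ/s

R = Σλ_iE_i / (1 + Σλ_ih_i)
Numerator: 0.119×2.3 + 0.084×18 + 0.069×17 = 2.959
Denominator: 1 + 0.119×49 + 0.084×53 + 0.069×30 = 13.35
R = 2.959/13.35 = 0.2216 kJ/s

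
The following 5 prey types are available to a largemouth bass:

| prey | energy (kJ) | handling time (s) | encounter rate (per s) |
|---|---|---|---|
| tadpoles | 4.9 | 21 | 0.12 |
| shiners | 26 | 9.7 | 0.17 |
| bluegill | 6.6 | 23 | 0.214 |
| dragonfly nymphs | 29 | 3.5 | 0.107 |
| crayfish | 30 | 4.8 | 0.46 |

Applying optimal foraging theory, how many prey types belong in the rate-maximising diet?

2

E/h in descending order: dragonfly nymphs 8.29, crayfish 6.25, shiners 2.68, bluegill 0.287, tadpoles 0.233 kJ/s. The optimal diet is the largest prefix of this list for which every included type satisfies E_i/h_i > R on the types above it.
Rate on top 1: 2.258. crayfish: 6.25 > 2.258 → include.
Rate on top 2: 4.718. shiners: 2.68 < 4.718 → exclude; stop.
Optimal diet: dragonfly nymphs, crayfish — 2 of 5 types.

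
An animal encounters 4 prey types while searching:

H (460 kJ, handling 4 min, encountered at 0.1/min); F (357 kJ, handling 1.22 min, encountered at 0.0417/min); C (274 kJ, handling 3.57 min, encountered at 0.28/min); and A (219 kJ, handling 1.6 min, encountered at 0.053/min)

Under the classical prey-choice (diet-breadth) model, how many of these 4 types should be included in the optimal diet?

4

Rank by E/h (kJ/min): F 293, A 137, H 115, C 76.8. Include each in turn until the next type's E/h falls below the running intake rate.
Rate on top 1: 14.17. A: 137 > 14.17 → include.
Rate on top 2: 23.33. H: 115 > 23.33 → include.
Rate on top 3: 47.21. C: 76.8 > 47.21 → include.
Optimal diet: F, A, H, C — 4 of 4 types.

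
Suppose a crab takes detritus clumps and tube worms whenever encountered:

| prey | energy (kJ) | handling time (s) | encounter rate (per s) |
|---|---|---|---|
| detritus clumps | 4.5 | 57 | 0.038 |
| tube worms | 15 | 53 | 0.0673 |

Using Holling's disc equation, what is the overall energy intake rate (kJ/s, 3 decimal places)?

0.175 kJ/s

R = Σλ_iE_i / (1 + Σλ_ih_i)
Numerator: 0.038×4.5 + 0.0673×15 = 1.181
Denominator: 1 + 0.038×57 + 0.0673×53 = 6.733
R = 1.181/6.733 = 0.1753 kJ/s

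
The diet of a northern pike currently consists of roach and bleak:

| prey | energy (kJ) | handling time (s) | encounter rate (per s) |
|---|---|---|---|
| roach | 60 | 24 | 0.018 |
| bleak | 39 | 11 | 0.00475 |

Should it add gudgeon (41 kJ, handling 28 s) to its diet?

On roach and bleak alone, R = ΣλE/(1+Σλh) = 1.265/1.484 = 0.8525 kJ/s.
gudgeon: E/h = 41/28 = 1.464 kJ/s.
Since 1.464 > R, including gudgeon increases the long-run rate.

Yes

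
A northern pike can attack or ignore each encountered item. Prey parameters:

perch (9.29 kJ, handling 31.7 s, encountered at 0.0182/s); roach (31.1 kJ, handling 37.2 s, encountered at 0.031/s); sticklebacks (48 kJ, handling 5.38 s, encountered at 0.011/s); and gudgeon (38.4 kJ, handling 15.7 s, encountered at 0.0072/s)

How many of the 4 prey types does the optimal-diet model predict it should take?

Rank by E/h (kJ/s): sticklebacks 8.92, gudgeon 2.45, roach 0.836, perch 0.293. Include each in turn until the next type's E/h falls below the running intake rate.
Rate on top 1: 0.4985. gudgeon: 2.45 > 0.4985 → include.
Rate on top 2: 0.6863. roach: 0.836 > 0.6863 → include.
Rate on top 3: 0.7605. perch: 0.293 < 0.7605 → exclude; stop.
Optimal diet: sticklebacks, gudgeon, roach — 3 of 4 types.

3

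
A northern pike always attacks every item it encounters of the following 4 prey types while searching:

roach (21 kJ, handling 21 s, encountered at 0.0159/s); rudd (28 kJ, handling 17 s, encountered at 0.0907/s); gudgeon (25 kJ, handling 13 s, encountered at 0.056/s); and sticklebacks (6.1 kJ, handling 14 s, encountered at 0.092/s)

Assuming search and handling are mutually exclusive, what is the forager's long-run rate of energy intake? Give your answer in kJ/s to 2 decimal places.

R = (0.0159×21 + 0.0907×28 + 0.056×25 + 0.092×6.1) / (1 + 0.0159×21 + 0.0907×17 + 0.056×13 + 0.092×14) = 4.835/4.892 = 0.9883 kJ/s.

0.99 kJ/s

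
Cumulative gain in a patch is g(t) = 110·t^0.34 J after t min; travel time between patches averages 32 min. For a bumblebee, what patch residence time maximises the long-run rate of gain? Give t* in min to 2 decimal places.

16.48 min

By the marginal value theorem, leave when the instantaneous gain rate g'(t) equals the habitat-wide average g(t)/(T + t).
g'(t) = 0.34·110·t^-0.66. Setting 0.34·110·t^-0.66 = 110·t^0.34/(32+t) gives 0.34(32+t) = t, so 0.66·t = 0.34×32.
t* = 0.34×32/0.66 = 16.48 min.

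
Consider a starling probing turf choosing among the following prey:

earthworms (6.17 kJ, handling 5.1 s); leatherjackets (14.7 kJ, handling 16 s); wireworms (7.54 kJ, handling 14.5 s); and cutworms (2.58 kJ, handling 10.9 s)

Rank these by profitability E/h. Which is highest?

earthworms

In descending order of E/h:
earthworms: 6.17/5.1 = 1.21 kJ/s
leatherjackets: 14.7/16 = 0.919 kJ/s
wireworms: 7.54/14.5 = 0.52 kJ/s
cutworms: 2.58/10.9 = 0.237 kJ/s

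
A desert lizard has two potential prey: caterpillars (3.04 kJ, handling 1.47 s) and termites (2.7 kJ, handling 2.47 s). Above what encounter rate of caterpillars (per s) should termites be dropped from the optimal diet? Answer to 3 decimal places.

0.763 per s

At the threshold, the rate on caterpillars alone equals the profitability of termites: λ·3.04/(1 + λ·1.47) = 2.7/2.47 = 1.093.
Rearranging, λ(3.04 − 1.093×1.47) = 1.093, so λ = 1.093/1.433 = 0.7628 per s.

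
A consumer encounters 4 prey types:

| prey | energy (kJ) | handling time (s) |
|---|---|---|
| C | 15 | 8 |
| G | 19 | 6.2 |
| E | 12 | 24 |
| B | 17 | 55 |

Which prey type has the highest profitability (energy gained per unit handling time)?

Profitability E/h (kJ/s): C = 15/8 = 1.88, G = 19/6.2 = 3.06, E = 12/24 = 0.5, B = 17/55 = 0.309.
Ranked: G > C > E > B.

G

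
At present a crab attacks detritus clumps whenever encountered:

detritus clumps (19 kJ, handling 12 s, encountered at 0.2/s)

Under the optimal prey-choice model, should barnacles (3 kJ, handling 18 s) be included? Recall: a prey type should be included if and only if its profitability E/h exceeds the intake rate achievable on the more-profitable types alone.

Current rate: (0.2×19)/(1 + 0.2×12) = 1.118 kJ/s.
barnacles: E/h = 3/18 = 0.1667 kJ/s.
0.1667 < 1.118, so adding barnacles would lower the average — exclude it.

No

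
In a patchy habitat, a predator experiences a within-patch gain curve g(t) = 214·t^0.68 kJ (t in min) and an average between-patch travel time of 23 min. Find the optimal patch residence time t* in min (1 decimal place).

Maximise g(t)/(T+t): set derivative to zero → g'(t)(T+t) = g(t).
g'(t) = 0.68·214·t^-0.32. Setting 0.68·214·t^-0.32 = 214·t^0.68/(23+t) gives 0.68(23+t) = t, so 0.32·t = 0.68×23.
t* = 0.68×23/0.32 = 48.88 min.

48.9 min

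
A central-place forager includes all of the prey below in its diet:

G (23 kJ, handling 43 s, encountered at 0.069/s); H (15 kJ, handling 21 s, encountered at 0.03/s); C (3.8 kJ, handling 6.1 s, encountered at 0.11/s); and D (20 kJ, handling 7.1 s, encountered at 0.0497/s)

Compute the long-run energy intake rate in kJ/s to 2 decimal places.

R = (0.069×23 + 0.03×15 + 0.11×3.8 + 0.0497×20) / (1 + 0.069×43 + 0.03×21 + 0.11×6.1 + 0.0497×7.1) = 3.449/5.621 = 0.6136 kJ/s.

0.61 kJ/s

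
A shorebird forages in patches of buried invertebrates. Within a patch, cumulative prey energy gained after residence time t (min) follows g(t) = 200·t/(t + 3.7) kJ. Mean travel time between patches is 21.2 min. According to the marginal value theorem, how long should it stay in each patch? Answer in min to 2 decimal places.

Optimal t* satisfies g'(t*) = g(t*)/(T + t*).
g'(t) = 200·3.7/(t + 3.7)². Setting 200·3.7/(t+3.7)² = 200t/[(t+3.7)(21.2+t)] gives 3.7(21.2+t) = t(t+3.7), so t² = 3.7×21.2 = 78.44.
t* = √78.44 = 8.857 min.

8.86 min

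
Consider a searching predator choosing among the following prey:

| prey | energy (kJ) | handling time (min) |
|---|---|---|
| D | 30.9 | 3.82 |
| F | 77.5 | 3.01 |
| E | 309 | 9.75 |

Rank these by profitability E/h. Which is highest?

In descending order of E/h:
E: 309/9.75 = 31.7 kJ/min
F: 77.5/3.01 = 25.7 kJ/min
D: 30.9/3.82 = 8.09 kJ/min

E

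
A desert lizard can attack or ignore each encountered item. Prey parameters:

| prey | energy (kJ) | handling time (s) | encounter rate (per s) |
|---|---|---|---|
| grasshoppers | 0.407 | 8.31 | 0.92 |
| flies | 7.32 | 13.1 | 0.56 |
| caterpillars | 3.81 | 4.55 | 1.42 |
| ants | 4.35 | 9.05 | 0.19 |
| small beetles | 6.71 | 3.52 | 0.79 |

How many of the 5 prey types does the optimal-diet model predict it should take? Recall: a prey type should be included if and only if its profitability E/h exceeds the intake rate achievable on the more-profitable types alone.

Rank by E/h (kJ/s): small beetles 1.91, caterpillars 0.837, flies 0.559, ants 0.481, grasshoppers 0.049. Include each in turn until the next type's E/h falls below the running intake rate.
Rate on top 1: 1.402. caterpillars: 0.837 < 1.402 → exclude; stop.
Optimal diet: small beetles — 1 of 5 types.

1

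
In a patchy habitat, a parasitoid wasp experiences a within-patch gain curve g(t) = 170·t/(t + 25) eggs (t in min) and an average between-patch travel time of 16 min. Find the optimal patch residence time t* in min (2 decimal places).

Maximise g(t)/(T+t): set derivative to zero → g'(t)(T+t) = g(t).
g'(t) = 170·25/(t + 25)². Setting 170·25/(t+25)² = 170t/[(t+25)(16+t)] gives 25(16+t) = t(t+25), so t² = 25×16 = 400.
t* = √400 = 20 min.

20.00 min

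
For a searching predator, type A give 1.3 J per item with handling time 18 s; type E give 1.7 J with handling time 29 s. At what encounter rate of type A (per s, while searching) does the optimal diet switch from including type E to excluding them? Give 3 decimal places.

Drop type E once their profitability E₂/h₂ falls below the rate achievable on type A alone: E₂/h₂ = λE₁/(1 + λh₁).
Solve for λ: λE₁h₂ = E₂(1 + λh₁) → λ(E₁h₂ − E₂h₁) = E₂ → λ = E₂/(E₁h₂ − E₂h₁).
λ = 1.7/(1.3×29 − 1.7×18) = 1.7/7.1 = 0.2394 per s.

0.239 per s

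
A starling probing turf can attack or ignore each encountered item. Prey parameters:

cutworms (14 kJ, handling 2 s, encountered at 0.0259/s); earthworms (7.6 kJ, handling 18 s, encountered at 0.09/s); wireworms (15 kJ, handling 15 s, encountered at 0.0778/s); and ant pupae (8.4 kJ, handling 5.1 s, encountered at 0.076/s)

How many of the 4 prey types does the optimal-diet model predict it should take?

Rank by E/h (kJ/s): cutworms 7, ant pupae 1.65, wireworms 1, earthworms 0.422. Include each in turn until the next type's E/h falls below the running intake rate.
Rate on top 1: 0.3447. ant pupae: 1.65 > 0.3447 → include.
Rate on top 2: 0.6954. wireworms: 1 > 0.6954 → include.
Rate on top 3: 0.8318. earthworms: 0.422 < 0.8318 → exclude; stop.
Optimal diet: cutworms, ant pupae, wireworms — 3 of 4 types.

3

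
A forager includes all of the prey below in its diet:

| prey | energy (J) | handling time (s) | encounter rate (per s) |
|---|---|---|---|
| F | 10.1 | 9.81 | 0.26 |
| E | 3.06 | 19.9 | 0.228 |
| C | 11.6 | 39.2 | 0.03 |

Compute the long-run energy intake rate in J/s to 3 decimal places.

R = Σλ_iE_i / (1 + Σλ_ih_i)
Numerator: 0.26×10.1 + 0.228×3.06 + 0.03×11.6 = 3.672
Denominator: 1 + 0.26×9.81 + 0.228×19.9 + 0.03×39.2 = 9.264
R = 3.672/9.264 = 0.3963 J/s

0.396 J/s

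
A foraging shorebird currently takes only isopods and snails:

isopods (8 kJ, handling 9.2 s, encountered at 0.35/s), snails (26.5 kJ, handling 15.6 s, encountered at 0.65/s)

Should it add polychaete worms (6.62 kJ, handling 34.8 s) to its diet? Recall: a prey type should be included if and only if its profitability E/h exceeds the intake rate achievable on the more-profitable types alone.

Intake rate on the current diet: R = (0.35×8 + 0.65×26.5) / (1 + 0.35×9.2 + 0.65×15.6) = 20.03/14.36 = 1.394 kJ/s.
Profitability of polychaete worms: 6.62/34.8 = 0.1902 kJ/s.
0.1902 < 1.394, so adding polychaete worms would lower the average — exclude it.

No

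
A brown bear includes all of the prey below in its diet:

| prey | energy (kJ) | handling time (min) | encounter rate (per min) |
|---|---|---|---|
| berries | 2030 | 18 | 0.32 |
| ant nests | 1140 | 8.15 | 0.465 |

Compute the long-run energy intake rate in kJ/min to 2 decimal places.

R = (0.32×2030 + 0.465×1140) / (1 + 0.32×18 + 0.465×8.15) = 1180/10.55 = 111.8 kJ/min.

111.82 kJ/min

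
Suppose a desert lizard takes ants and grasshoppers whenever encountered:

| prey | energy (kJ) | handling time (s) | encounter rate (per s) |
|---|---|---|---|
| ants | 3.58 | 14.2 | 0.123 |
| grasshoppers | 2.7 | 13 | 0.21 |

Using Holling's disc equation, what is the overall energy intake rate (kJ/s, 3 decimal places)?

0.184 kJ/s

R = Σλ_iE_i / (1 + Σλ_ih_i)
Numerator: 0.123×3.58 + 0.21×2.7 = 1.007
Denominator: 1 + 0.123×14.2 + 0.21×13 = 5.477
R = 1.007/5.477 = 0.1839 kJ/s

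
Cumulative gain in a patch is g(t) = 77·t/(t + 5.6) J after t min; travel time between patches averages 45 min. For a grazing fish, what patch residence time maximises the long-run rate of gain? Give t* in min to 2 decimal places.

15.87 min

By the marginal value theorem, leave when the instantaneous gain rate g'(t) equals the habitat-wide average g(t)/(T + t).
g'(t) = 77·5.6/(t + 5.6)². Setting 77·5.6/(t+5.6)² = 77t/[(t+5.6)(45+t)] gives 5.6(45+t) = t(t+5.6), so t² = 5.6×45 = 252.
t* = √252 = 15.87 min.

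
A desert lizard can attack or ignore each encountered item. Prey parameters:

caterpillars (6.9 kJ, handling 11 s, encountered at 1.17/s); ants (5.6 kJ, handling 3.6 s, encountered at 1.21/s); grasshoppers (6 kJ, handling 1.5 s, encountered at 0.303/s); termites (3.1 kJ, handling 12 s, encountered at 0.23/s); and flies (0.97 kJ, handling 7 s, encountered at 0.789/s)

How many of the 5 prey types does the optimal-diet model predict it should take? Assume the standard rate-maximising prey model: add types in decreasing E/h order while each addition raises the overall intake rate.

Profitabilities (E/h, kJ/s): grasshoppers 4, ants 1.56, caterpillars 0.627, termites 0.258, flies 0.139. Add prey in this order while the next type's profitability exceeds the intake rate on those already taken.
Rate on top 1: 1.25. ants: 1.56 > 1.25 → include.
Rate on top 2: 1.479. caterpillars: 0.627 < 1.479 → exclude; stop.
Optimal diet: grasshoppers, ants — 2 of 5 types.

2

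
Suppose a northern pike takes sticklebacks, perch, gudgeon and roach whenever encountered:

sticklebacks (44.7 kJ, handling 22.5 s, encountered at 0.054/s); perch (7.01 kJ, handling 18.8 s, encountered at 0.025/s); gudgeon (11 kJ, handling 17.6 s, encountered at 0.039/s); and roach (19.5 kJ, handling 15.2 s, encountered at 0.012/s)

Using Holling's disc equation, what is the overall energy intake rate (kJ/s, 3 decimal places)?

0.915 kJ/s

R = (0.054×44.7 + 0.025×7.01 + 0.039×11 + 0.012×19.5) / (1 + 0.054×22.5 + 0.025×18.8 + 0.039×17.6 + 0.012×15.2) = 3.252/3.554 = 0.9151 kJ/s.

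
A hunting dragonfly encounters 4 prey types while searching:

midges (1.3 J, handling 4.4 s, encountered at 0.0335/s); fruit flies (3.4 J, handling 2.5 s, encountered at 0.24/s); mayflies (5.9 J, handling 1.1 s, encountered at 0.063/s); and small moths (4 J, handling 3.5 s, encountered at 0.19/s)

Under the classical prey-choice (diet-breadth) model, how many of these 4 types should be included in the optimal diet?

3

E/h in descending order: mayflies 5.36, fruit flies 1.36, small moths 1.14, midges 0.295 J/s. The optimal diet is the largest prefix of this list for which every included type satisfies E_i/h_i > R on the types above it.
Rate on top 1: 0.3476. fruit flies: 1.36 > 0.3476 → include.
Rate on top 2: 0.7115. small moths: 1.14 > 0.7115 → include.
Rate on top 3: 0.8344. midges: 0.295 < 0.8344 → exclude; stop.
Optimal diet: mayflies, fruit flies, small moths — 3 of 4 types.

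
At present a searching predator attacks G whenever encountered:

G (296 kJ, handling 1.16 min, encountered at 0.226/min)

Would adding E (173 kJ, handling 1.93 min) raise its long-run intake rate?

Current rate: (0.226×296)/(1 + 0.226×1.16) = 53 kJ/min.
E: E/h = 173/1.93 = 89.64 kJ/min.
89.64 > 53, so adding E raises the average — include it.

Yes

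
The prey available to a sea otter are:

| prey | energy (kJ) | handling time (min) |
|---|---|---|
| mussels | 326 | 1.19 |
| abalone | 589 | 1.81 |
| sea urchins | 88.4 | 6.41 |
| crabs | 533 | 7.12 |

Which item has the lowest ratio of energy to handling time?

Profitability E/h (kJ/min): mussels = 326/1.19 = 274, abalone = 589/1.81 = 325, sea urchins = 88.4/6.41 = 13.8, crabs = 533/7.12 = 74.9.
Ranked: abalone > mussels > crabs > sea urchins.

sea urchins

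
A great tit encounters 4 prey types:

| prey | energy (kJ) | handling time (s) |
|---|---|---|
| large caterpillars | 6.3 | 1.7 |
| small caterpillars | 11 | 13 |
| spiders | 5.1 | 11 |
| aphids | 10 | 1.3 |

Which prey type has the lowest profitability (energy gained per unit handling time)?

In descending order of E/h:
aphids: 10/1.3 = 7.69 kJ/s
large caterpillars: 6.3/1.7 = 3.71 kJ/s
small caterpillars: 11/13 = 0.846 kJ/s
spiders: 5.1/11 = 0.464 kJ/s

spiders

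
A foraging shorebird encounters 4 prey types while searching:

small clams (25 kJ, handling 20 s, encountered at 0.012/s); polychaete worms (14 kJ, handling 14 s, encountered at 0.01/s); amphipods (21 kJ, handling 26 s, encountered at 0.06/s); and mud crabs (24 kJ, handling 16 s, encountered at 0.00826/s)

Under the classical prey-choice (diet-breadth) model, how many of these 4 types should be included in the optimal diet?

4

Rank by E/h (kJ/s): mud crabs 1.5, small clams 1.25, polychaete worms 1, amphipods 0.808. Include each in turn until the next type's E/h falls below the running intake rate.
Rate on top 1: 0.1751. small clams: 1.25 > 0.1751 → include.
Rate on top 2: 0.3631. polychaete worms: 1 > 0.3631 → include.
Rate on top 3: 0.4221. amphipods: 0.808 > 0.4221 → include.
Optimal diet: mud crabs, small clams, polychaete worms, amphipods — 4 of 4 types.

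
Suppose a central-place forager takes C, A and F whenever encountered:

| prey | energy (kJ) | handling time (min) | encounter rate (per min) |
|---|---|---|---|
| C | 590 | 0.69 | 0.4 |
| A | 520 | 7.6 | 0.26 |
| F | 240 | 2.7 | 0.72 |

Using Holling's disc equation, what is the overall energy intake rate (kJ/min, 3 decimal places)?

104.696 kJ/min

Energy encountered per unit search time: 0.4×590 + 0.26×520 + 0.72×240 = 544 kJ/min.
Handling time per unit search time: 0.4×0.69 + 0.26×7.6 + 0.72×2.7 = 4.196.
Rate = 544/(1 + 4.196) = 104.7 kJ/min.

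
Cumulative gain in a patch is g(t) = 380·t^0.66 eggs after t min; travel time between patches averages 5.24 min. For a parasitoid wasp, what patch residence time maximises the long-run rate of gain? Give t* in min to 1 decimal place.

10.2 min

Optimal t* satisfies g'(t*) = g(t*)/(T + t*).
g'(t) = 0.66·380·t^-0.34. Setting 0.66·380·t^-0.34 = 380·t^0.66/(5.24+t) gives 0.66(5.24+t) = t, so 0.34·t = 0.66×5.24.
t* = 0.66×5.24/0.34 = 10.17 min.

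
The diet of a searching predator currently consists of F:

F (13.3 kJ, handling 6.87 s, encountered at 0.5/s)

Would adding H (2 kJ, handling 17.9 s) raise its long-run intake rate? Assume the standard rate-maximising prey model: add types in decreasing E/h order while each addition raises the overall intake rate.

No

Current rate: (0.5×13.3)/(1 + 0.5×6.87) = 1.499 kJ/s.
H: E/h = 2/17.9 = 0.1117 kJ/s.
0.1117 < 1.499, so adding H would lower the average — exclude it.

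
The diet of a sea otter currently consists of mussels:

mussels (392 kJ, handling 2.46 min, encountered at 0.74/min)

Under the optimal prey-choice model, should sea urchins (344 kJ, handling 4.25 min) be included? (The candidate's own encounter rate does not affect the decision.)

Intake rate on the current diet: R = (0.74×392) / (1 + 0.74×2.46) = 290.1/2.82 = 102.9 kJ/min.
sea urchins: E/h = 344/4.25 = 80.94 kJ/min.
80.94 < 102.9, so adding sea urchins would lower the average — exclude it.

No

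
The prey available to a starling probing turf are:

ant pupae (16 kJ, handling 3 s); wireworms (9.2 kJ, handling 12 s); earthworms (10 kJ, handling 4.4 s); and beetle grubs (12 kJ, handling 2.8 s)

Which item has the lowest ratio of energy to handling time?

Profitability E/h (kJ/s): ant pupae = 16/3 = 5.33, wireworms = 9.2/12 = 0.767, earthworms = 10/4.4 = 2.27, beetle grubs = 12/2.8 = 4.29.
Ranked: ant pupae > beetle grubs > earthworms > wireworms.

wireworms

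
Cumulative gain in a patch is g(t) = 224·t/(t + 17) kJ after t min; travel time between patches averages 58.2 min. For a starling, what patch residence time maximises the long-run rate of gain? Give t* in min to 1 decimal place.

By the marginal value theorem, leave when the instantaneous gain rate g'(t) equals the habitat-wide average g(t)/(T + t).
g'(t) = 224·17/(t + 17)². Setting 224·17/(t+17)² = 224t/[(t+17)(58.2+t)] gives 17(58.2+t) = t(t+17), so t² = 17×58.2 = 989.4.
t* = √989.4 = 31.45 min.

31.5 min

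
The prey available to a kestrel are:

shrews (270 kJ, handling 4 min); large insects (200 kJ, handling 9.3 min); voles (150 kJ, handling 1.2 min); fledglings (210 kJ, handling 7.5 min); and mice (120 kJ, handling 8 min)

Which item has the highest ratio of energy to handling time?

In descending order of E/h:
voles: 150/1.2 = 125 kJ/min
shrews: 270/4 = 67.5 kJ/min
fledglings: 210/7.5 = 28 kJ/min
large insects: 200/9.3 = 21.5 kJ/min
mice: 120/8 = 15 kJ/min

voles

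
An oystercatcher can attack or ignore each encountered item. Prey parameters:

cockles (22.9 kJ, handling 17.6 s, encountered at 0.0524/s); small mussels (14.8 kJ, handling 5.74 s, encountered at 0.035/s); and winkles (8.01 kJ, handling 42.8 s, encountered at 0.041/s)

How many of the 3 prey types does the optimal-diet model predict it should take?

2

E/h in descending order: small mussels 2.58, cockles 1.3, winkles 0.187 kJ/s. The optimal diet is the largest prefix of this list for which every included type satisfies E_i/h_i > R on the types above it.
Rate on top 1: 0.4313. cockles: 1.3 > 0.4313 → include.
Rate on top 2: 0.8092. winkles: 0.187 < 0.8092 → exclude; stop.
Optimal diet: small mussels, cockles — 2 of 3 types.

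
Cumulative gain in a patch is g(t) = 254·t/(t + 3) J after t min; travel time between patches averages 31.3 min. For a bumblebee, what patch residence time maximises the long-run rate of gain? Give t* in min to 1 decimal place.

Maximise g(t)/(T+t): set derivative to zero → g'(t)(T+t) = g(t).
g'(t) = 254·3/(t + 3)². Setting 254·3/(t+3)² = 254t/[(t+3)(31.3+t)] gives 3(31.3+t) = t(t+3), so t² = 3×31.3 = 93.9.
t* = √93.9 = 9.69 min.

9.7 min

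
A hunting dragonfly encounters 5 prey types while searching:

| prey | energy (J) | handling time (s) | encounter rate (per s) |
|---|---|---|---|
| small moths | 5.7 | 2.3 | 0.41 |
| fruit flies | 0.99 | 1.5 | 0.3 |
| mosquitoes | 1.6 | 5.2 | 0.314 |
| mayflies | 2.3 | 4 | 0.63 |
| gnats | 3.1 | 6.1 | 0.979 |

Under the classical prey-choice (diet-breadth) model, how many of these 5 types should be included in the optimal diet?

1

E/h in descending order: small moths 2.48, fruit flies 0.66, mayflies 0.575, gnats 0.508, mosquitoes 0.308 J/s. The optimal diet is the largest prefix of this list for which every included type satisfies E_i/h_i > R on the types above it.
Rate on top 1: 1.203. fruit flies: 0.66 < 1.203 → exclude; stop.
Optimal diet: small moths — 1 of 5 types.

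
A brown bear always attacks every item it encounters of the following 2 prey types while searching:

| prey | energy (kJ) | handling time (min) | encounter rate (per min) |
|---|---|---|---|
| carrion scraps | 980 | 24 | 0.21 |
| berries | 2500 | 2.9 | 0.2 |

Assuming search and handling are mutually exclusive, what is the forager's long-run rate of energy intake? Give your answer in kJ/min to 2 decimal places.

Energy encountered per unit search time: 0.21×980 + 0.2×2500 = 705.8 kJ/min.
Handling time per unit search time: 0.21×24 + 0.2×2.9 = 5.62.
Rate = 705.8/(1 + 5.62) = 106.6 kJ/min.

106.62 kJ/min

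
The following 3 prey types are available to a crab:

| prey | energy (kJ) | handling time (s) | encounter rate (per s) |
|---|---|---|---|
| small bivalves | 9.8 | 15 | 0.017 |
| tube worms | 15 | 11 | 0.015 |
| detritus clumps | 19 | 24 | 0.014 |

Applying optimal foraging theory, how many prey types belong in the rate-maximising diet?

Profitabilities (E/h, kJ/s): tube worms 1.36, detritus clumps 0.792, small bivalves 0.653. Add prey in this order while the next type's profitability exceeds the intake rate on those already taken.
Rate on top 1: 0.1931. detritus clumps: 0.792 > 0.1931 → include.
Rate on top 2: 0.3271. small bivalves: 0.653 > 0.3271 → include.
Optimal diet: tube worms, detritus clumps, small bivalves — 3 of 3 types.

3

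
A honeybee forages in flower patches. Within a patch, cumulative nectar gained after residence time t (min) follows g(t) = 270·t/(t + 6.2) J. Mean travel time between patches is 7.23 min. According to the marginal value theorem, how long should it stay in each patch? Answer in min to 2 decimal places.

6.70 min

Optimal t* satisfies g'(t*) = g(t*)/(T + t*).
g'(t) = 270·6.2/(t + 6.2)². Setting 270·6.2/(t+6.2)² = 270t/[(t+6.2)(7.23+t)] gives 6.2(7.23+t) = t(t+6.2), so t² = 6.2×7.23 = 44.83.
t* = √44.83 = 6.695 min.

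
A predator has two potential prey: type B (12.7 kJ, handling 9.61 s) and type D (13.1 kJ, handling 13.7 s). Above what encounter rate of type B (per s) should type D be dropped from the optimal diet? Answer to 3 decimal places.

Drop type D once their profitability E₂/h₂ falls below the rate achievable on type B alone: E₂/h₂ = λE₁/(1 + λh₁).
Solve for λ: λE₁h₂ = E₂(1 + λh₁) → λ(E₁h₂ − E₂h₁) = E₂ → λ = E₂/(E₁h₂ − E₂h₁).
λ = 13.1/(12.7×13.7 − 13.1×9.61) = 13.1/48.1 = 0.2724 per s.

0.272 per s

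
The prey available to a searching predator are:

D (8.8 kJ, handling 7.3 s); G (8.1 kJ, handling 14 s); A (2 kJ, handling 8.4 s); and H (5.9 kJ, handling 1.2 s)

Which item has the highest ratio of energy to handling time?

In descending order of E/h:
H: 5.9/1.2 = 4.92 kJ/s
D: 8.8/7.3 = 1.21 kJ/s
G: 8.1/14 = 0.579 kJ/s
A: 2/8.4 = 0.238 kJ/s

H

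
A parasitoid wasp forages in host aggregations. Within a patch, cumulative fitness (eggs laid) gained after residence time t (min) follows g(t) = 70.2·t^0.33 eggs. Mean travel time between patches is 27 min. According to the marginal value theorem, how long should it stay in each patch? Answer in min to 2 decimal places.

13.30 min

Optimal t* satisfies g'(t*) = g(t*)/(T + t*).
g'(t) = 0.33·70.2·t^-0.67. Setting 0.33·70.2·t^-0.67 = 70.2·t^0.33/(27+t) gives 0.33(27+t) = t, so 0.67·t = 0.33×27.
t* = 0.33×27/0.67 = 13.3 min.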